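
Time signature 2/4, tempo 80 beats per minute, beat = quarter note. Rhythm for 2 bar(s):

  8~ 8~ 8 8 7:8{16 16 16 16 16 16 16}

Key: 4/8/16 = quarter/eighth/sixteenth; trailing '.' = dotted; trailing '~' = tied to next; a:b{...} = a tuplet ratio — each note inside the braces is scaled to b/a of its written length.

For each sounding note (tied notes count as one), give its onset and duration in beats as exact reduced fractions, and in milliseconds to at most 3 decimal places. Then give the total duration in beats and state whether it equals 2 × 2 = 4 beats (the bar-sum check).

1) 0.0ms=0b +1125.0ms=3/2b
2) 1125.0ms=3/2b +375.0ms=1/2b
3) 1500.0ms=2b +214.286ms=2/7b
4) 1714.286ms=16/7b +214.286ms=2/7b
5) 1928.571ms=18/7b +214.286ms=2/7b
6) 2142.857ms=20/7b +214.286ms=2/7b
7) 2357.143ms=22/7b +214.286ms=2/7b
8) 2571.429ms=24/7b +214.286ms=2/7b
9) 2785.714ms=26/7b +214.286ms=2/7b
Σ=4b of 4 (80bpm 2/4) — PASS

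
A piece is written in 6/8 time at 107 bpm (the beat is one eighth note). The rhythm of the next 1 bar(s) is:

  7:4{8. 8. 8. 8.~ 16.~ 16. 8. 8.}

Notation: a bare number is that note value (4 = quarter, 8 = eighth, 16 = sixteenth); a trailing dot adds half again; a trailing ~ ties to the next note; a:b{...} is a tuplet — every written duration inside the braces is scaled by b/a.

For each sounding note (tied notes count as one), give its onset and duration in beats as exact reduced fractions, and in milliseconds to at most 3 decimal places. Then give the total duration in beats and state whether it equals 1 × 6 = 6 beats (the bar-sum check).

1) 0.0ms=0b +480.641ms=6/7b
2) 480.641ms=6/7b +480.641ms=6/7b
3) 961.282ms=12/7b +480.641ms=6/7b
4) 1441.923ms=18/7b +961.282ms=12/7b
5) 2403.204ms=30/7b +480.641ms=6/7b
6) 2883.845ms=36/7b +480.641ms=6/7b
Σ=6b of 6 (107bpm 6/8) — PASS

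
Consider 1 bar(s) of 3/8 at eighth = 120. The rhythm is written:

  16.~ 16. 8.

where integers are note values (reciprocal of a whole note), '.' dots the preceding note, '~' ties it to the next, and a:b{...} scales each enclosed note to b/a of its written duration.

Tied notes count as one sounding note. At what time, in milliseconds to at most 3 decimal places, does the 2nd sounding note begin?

1. 0.0ms @ 0 + 750.0ms (3/2)
2. 750.0ms @ 3/2 + 750.0ms (3/2)

note 2 onset = 3/2b = 750.0ms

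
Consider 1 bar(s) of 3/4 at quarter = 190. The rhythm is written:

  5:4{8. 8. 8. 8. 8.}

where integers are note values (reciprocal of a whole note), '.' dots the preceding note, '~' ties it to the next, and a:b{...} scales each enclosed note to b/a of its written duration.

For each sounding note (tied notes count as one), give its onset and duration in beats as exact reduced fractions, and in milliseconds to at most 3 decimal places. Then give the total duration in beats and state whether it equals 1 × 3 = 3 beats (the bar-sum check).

1) 0.0ms=0b +189.474ms=3/5b
2) 189.474ms=3/5b +189.474ms=3/5b
3) 378.947ms=6/5b +189.474ms=3/5b
4) 568.421ms=9/5b +189.474ms=3/5b
5) 757.895ms=12/5b +189.474ms=3/5b
Σ=3b of 3 (190bpm 3/4) — PASS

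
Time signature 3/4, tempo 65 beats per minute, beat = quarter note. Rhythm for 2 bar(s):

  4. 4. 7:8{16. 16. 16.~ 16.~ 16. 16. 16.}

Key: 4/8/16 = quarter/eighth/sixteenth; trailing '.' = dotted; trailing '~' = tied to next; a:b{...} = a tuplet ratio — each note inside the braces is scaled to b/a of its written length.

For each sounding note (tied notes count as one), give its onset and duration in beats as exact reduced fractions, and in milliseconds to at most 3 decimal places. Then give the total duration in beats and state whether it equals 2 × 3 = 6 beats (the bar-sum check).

1) 0.0ms=0b +1384.615ms=3/2b
2) 1384.615ms=3/2b +1384.615ms=3/2b
3) 2769.231ms=3b +395.604ms=3/7b
4) 3164.835ms=24/7b +395.604ms=3/7b
5) 3560.44ms=27/7b +1186.813ms=9/7b
6) 4747.253ms=36/7b +395.604ms=3/7b
7) 5142.857ms=39/7b +395.604ms=3/7b
Σ=6b of 6 (65bpm 3/4) — PASS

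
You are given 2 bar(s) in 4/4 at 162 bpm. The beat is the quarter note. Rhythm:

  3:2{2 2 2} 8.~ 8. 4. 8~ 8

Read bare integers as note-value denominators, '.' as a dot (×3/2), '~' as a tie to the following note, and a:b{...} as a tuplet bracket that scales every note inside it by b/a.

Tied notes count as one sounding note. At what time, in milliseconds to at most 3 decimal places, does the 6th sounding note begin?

note 6 onset = 7b = 2592.593ms

1. 0.0ms @ 0 + 493.827ms (4/3)
2. 493.827ms @ 4/3 + 493.827ms (4/3)
3. 987.654ms @ 8/3 + 493.827ms (4/3)
4. 1481.481ms @ 4 + 555.556ms (3/2)
5. 2037.037ms @ 11/2 + 555.556ms (3/2)
6. 2592.593ms @ 7 + 370.37ms (1)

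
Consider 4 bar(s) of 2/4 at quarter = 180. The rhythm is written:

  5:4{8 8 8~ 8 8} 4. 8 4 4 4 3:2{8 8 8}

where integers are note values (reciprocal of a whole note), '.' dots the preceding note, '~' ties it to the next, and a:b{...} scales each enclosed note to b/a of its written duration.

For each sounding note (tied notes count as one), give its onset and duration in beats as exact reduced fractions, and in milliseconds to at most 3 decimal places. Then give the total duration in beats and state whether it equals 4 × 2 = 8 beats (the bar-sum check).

1) 0.0ms=0b +133.333ms=2/5b
2) 133.333ms=2/5b +133.333ms=2/5b
3) 266.667ms=4/5b +266.667ms=4/5b
4) 533.333ms=8/5b +133.333ms=2/5b
5) 666.667ms=2b +500.0ms=3/2b
6) 1166.667ms=7/2b +166.667ms=1/2b
7) 1333.333ms=4b +333.333ms=1b
8) 1666.667ms=5b +333.333ms=1b
9) 2000.0ms=6b +333.333ms=1b
10) 2333.333ms=7b +111.111ms=1/3b
11) 2444.444ms=22/3b +111.111ms=1/3b
12) 2555.556ms=23/3b +111.111ms=1/3b
Σ=8b of 8 (180bpm 2/4) — PASS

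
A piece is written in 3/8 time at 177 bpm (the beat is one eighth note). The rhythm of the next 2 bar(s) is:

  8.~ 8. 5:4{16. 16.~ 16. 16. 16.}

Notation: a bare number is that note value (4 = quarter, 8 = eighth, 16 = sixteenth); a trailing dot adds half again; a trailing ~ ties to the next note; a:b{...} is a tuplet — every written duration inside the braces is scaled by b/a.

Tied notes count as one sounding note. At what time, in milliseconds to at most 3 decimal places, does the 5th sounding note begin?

1. 0.0ms @ 0 + 1016.949ms (3)
2. 1016.949ms @ 3 + 203.39ms (3/5)
3. 1220.339ms @ 18/5 + 406.78ms (6/5)
4. 1627.119ms @ 24/5 + 203.39ms (3/5)
5. 1830.508ms @ 27/5 + 203.39ms (3/5)

note 5 onset = 27/5b = 1830.508ms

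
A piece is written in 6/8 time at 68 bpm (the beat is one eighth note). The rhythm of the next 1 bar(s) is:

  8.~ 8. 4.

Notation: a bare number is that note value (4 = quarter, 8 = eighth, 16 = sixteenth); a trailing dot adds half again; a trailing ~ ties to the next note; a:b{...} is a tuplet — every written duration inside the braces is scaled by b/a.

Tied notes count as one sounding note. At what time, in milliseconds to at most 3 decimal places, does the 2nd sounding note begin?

1. 0.0ms @ 0 + 2647.059ms (3)
2. 2647.059ms @ 3 + 2647.059ms (3)

note 2 onset = 3b = 2647.059ms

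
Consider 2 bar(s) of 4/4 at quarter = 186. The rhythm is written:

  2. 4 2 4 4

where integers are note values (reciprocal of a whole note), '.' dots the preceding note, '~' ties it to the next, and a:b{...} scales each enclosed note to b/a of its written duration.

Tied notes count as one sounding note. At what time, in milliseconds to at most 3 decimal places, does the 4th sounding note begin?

note 4 onset = 6b = 1935.484ms

1. 0.0ms @ 0 + 967.742ms (3)
2. 967.742ms @ 3 + 322.581ms (1)
3. 1290.323ms @ 4 + 645.161ms (2)
4. 1935.484ms @ 6 + 322.581ms (1)
5. 2258.065ms @ 7 + 322.581ms (1)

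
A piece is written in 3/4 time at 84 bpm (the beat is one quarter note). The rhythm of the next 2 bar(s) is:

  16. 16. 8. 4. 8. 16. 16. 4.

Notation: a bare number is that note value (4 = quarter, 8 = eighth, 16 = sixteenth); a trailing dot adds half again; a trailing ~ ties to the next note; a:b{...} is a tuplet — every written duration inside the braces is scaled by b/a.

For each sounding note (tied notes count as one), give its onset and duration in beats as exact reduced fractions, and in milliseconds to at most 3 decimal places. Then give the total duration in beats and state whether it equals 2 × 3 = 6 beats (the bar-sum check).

1) 0.0ms=0b +267.857ms=3/8b
2) 267.857ms=3/8b +267.857ms=3/8b
3) 535.714ms=3/4b +535.714ms=3/4b
4) 1071.429ms=3/2b +1071.429ms=3/2b
5) 2142.857ms=3b +535.714ms=3/4b
6) 2678.571ms=15/4b +267.857ms=3/8b
7) 2946.429ms=33/8b +267.857ms=3/8b
8) 3214.286ms=9/2b +1071.429ms=3/2b
Σ=6b of 6 (84bpm 3/4) — PASS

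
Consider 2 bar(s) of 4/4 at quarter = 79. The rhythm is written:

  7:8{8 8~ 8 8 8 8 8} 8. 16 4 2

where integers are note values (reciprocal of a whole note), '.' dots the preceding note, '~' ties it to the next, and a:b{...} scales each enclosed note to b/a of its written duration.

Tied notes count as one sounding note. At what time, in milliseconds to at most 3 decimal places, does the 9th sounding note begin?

1. 0.0ms @ 0 + 433.996ms (4/7)
2. 433.996ms @ 4/7 + 867.993ms (8/7)
3. 1301.989ms @ 12/7 + 433.996ms (4/7)
4. 1735.986ms @ 16/7 + 433.996ms (4/7)
5. 2169.982ms @ 20/7 + 433.996ms (4/7)
6. 2603.978ms @ 24/7 + 433.996ms (4/7)
7. 3037.975ms @ 4 + 569.62ms (3/4)
8. 3607.595ms @ 19/4 + 189.873ms (1/4)
9. 3797.468ms @ 5 + 759.494ms (1)
10. 4556.962ms @ 6 + 1518.987ms (2)

note 9 onset = 5b = 3797.468ms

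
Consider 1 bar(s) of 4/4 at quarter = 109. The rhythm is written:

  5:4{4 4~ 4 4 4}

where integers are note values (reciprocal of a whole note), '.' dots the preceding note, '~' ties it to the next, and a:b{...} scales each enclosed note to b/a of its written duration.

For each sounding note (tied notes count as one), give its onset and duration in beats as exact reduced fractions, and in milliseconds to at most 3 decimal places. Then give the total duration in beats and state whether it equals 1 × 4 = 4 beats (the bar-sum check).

1) 0.0ms=0b +440.367ms=4/5b
2) 440.367ms=4/5b +880.734ms=8/5b
3) 1321.101ms=12/5b +440.367ms=4/5b
4) 1761.468ms=16/5b +440.367ms=4/5b
Σ=4b of 4 (109bpm 4/4) — PASS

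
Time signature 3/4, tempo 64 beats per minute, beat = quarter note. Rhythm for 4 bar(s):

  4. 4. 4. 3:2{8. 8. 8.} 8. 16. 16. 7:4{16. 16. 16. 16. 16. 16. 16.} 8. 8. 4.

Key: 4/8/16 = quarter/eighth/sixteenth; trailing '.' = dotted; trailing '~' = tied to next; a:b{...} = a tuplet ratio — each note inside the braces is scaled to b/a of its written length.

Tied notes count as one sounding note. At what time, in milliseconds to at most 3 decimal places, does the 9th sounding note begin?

1. 0.0ms @ 0 + 1406.25ms (3/2)
2. 1406.25ms @ 3/2 + 1406.25ms (3/2)
3. 2812.5ms @ 3 + 1406.25ms (3/2)
4. 4218.75ms @ 9/2 + 468.75ms (1/2)
5. 4687.5ms @ 5 + 468.75ms (1/2)
6. 5156.25ms @ 11/2 + 468.75ms (1/2)
7. 5625.0ms @ 6 + 703.125ms (3/4)
8. 6328.125ms @ 27/4 + 351.562ms (3/8)
9. 6679.688ms @ 57/8 + 351.562ms (3/8)
10. 7031.25ms @ 15/2 + 200.893ms (3/14)
11. 7232.143ms @ 54/7 + 200.893ms (3/14)
12. 7433.036ms @ 111/14 + 200.893ms (3/14)
13. 7633.929ms @ 57/7 + 200.893ms (3/14)
14. 7834.821ms @ 117/14 + 200.893ms (3/14)
15. 8035.714ms @ 60/7 + 200.893ms (3/14)
16. 8236.607ms @ 123/14 + 200.893ms (3/14)
17. 8437.5ms @ 9 + 703.125ms (3/4)
18. 9140.625ms @ 39/4 + 703.125ms (3/4)
19. 9843.75ms @ 21/2 + 1406.25ms (3/2)

note 9 onset = 57/8b = 6679.688ms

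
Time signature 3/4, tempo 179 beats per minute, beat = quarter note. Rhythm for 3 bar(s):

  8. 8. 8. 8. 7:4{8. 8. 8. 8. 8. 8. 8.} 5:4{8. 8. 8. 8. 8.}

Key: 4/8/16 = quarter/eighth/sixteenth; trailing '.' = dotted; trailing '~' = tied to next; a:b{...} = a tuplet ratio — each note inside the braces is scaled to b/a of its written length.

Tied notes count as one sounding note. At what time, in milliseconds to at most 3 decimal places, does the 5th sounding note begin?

note 5 onset = 3b = 1005.587ms

1. 0.0ms @ 0 + 251.397ms (3/4)
2. 251.397ms @ 3/4 + 251.397ms (3/4)
3. 502.793ms @ 3/2 + 251.397ms (3/4)
4. 754.19ms @ 9/4 + 251.397ms (3/4)
5. 1005.587ms @ 3 + 143.655ms (3/7)
6. 1149.242ms @ 24/7 + 143.655ms (3/7)
7. 1292.897ms @ 27/7 + 143.655ms (3/7)
8. 1436.552ms @ 30/7 + 143.655ms (3/7)
9. 1580.208ms @ 33/7 + 143.655ms (3/7)
10. 1723.863ms @ 36/7 + 143.655ms (3/7)
11. 1867.518ms @ 39/7 + 143.655ms (3/7)
12. 2011.173ms @ 6 + 201.117ms (3/5)
13. 2212.291ms @ 33/5 + 201.117ms (3/5)
14. 2413.408ms @ 36/5 + 201.117ms (3/5)
15. 2614.525ms @ 39/5 + 201.117ms (3/5)
16. 2815.642ms @ 42/5 + 201.117ms (3/5)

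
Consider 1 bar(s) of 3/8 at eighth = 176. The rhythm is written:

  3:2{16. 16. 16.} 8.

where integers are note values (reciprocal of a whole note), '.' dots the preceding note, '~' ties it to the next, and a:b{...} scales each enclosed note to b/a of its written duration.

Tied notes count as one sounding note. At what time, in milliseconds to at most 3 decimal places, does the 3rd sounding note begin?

note 3 onset = 1b = 340.909ms

1. 0.0ms @ 0 + 170.455ms (1/2)
2. 170.455ms @ 1/2 + 170.455ms (1/2)
3. 340.909ms @ 1 + 170.455ms (1/2)
4. 511.364ms @ 3/2 + 511.364ms (3/2)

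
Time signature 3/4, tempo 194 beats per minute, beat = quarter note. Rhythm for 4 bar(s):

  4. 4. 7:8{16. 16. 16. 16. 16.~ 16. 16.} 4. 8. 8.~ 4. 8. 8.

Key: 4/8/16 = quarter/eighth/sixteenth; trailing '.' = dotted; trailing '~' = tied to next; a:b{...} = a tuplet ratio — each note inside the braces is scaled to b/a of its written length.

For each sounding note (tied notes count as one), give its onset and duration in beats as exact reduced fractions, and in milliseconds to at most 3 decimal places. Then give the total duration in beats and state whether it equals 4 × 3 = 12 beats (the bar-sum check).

1) 0.0ms=0b +463.918ms=3/2b
2) 463.918ms=3/2b +463.918ms=3/2b
3) 927.835ms=3b +132.548ms=3/7b
4) 1060.383ms=24/7b +132.548ms=3/7b
5) 1192.931ms=27/7b +132.548ms=3/7b
6) 1325.479ms=30/7b +132.548ms=3/7b
7) 1458.027ms=33/7b +265.096ms=6/7b
8) 1723.122ms=39/7b +132.548ms=3/7b
9) 1855.67ms=6b +463.918ms=3/2b
10) 2319.588ms=15/2b +231.959ms=3/4b
11) 2551.546ms=33/4b +695.876ms=9/4b
12) 3247.423ms=21/2b +231.959ms=3/4b
13) 3479.381ms=45/4b +231.959ms=3/4b
Σ=12b of 12 (194bpm 3/4) — PASS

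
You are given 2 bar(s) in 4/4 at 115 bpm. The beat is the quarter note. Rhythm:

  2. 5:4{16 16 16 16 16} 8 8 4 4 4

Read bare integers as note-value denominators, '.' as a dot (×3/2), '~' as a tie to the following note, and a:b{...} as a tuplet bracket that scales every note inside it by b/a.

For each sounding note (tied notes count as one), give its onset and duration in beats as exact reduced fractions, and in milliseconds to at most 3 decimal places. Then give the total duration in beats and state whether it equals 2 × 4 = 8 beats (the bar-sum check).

1) 0.0ms=0b +1565.217ms=3b
2) 1565.217ms=3b +104.348ms=1/5b
3) 1669.565ms=16/5b +104.348ms=1/5b
4) 1773.913ms=17/5b +104.348ms=1/5b
5) 1878.261ms=18/5b +104.348ms=1/5b
6) 1982.609ms=19/5b +104.348ms=1/5b
7) 2086.957ms=4b +260.87ms=1/2b
8) 2347.826ms=9/2b +260.87ms=1/2b
9) 2608.696ms=5b +521.739ms=1b
10) 3130.435ms=6b +521.739ms=1b
11) 3652.174ms=7b +521.739ms=1b
Σ=8b of 8 (115bpm 4/4) — PASS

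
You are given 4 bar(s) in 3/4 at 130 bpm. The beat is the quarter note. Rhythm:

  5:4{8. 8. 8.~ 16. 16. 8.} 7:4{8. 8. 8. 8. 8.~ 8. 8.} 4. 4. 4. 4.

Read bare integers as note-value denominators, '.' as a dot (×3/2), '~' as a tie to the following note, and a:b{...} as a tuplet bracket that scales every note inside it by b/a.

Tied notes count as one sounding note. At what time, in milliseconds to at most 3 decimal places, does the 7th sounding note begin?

1. 0.0ms @ 0 + 276.923ms (3/5)
2. 276.923ms @ 3/5 + 276.923ms (3/5)
3. 553.846ms @ 6/5 + 415.385ms (9/10)
4. 969.231ms @ 21/10 + 138.462ms (3/10)
5. 1107.692ms @ 12/5 + 276.923ms (3/5)
6. 1384.615ms @ 3 + 197.802ms (3/7)
7. 1582.418ms @ 24/7 + 197.802ms (3/7)
8. 1780.22ms @ 27/7 + 197.802ms (3/7)
9. 1978.022ms @ 30/7 + 197.802ms (3/7)
10. 2175.824ms @ 33/7 + 395.604ms (6/7)
11. 2571.429ms @ 39/7 + 197.802ms (3/7)
12. 2769.231ms @ 6 + 692.308ms (3/2)
13. 3461.538ms @ 15/2 + 692.308ms (3/2)
14. 4153.846ms @ 9 + 692.308ms (3/2)
15. 4846.154ms @ 21/2 + 692.308ms (3/2)

note 7 onset = 24/7b = 1582.418ms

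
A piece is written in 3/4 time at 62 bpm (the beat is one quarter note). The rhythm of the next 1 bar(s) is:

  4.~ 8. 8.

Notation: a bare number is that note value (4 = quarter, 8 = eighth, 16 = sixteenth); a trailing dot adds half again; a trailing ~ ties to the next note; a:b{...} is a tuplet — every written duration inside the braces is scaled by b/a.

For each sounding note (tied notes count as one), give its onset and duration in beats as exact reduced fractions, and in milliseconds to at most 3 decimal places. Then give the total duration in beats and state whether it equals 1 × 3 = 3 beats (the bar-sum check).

1) 0.0ms=0b +2177.419ms=9/4b
2) 2177.419ms=9/4b +725.806ms=3/4b
Σ=3b of 3 (62bpm 3/4) — PASS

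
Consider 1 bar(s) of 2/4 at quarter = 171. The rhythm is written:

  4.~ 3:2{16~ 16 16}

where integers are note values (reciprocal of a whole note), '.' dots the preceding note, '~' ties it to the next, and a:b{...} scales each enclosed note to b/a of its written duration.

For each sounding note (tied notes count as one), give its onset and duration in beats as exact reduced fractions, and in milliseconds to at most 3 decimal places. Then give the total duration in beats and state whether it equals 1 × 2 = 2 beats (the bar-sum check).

1) 0.0ms=0b +643.275ms=11/6b
2) 643.275ms=11/6b +58.48ms=1/6b
Σ=2b of 2 (171bpm 2/4) — PASS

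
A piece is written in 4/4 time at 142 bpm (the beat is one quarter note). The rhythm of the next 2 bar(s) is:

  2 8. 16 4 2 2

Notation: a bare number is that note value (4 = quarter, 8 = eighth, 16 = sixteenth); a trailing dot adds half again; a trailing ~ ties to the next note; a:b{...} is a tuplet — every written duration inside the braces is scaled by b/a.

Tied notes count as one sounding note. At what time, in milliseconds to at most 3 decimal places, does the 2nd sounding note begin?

1. 0.0ms @ 0 + 845.07ms (2)
2. 845.07ms @ 2 + 316.901ms (3/4)
3. 1161.972ms @ 11/4 + 105.634ms (1/4)
4. 1267.606ms @ 3 + 422.535ms (1)
5. 1690.141ms @ 4 + 845.07ms (2)
6. 2535.211ms @ 6 + 845.07ms (2)

note 2 onset = 2b = 845.07ms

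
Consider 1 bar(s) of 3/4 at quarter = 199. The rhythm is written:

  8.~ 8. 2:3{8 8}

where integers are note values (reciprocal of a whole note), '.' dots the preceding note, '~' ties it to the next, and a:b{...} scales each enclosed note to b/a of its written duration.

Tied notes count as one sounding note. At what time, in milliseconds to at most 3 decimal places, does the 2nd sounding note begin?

note 2 onset = 3/2b = 452.261ms

1. 0.0ms @ 0 + 452.261ms (3/2)
2. 452.261ms @ 3/2 + 226.131ms (3/4)
3. 678.392ms @ 9/4 + 226.131ms (3/4)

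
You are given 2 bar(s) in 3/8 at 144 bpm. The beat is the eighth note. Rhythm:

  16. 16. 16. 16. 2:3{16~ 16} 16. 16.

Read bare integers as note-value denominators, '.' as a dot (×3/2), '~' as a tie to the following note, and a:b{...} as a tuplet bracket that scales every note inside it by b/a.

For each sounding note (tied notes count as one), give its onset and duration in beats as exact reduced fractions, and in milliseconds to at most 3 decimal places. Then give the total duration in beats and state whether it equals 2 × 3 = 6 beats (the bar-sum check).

1) 0.0ms=0b +312.5ms=3/4b
2) 312.5ms=3/4b +312.5ms=3/4b
3) 625.0ms=3/2b +312.5ms=3/4b
4) 937.5ms=9/4b +312.5ms=3/4b
5) 1250.0ms=3b +625.0ms=3/2b
6) 1875.0ms=9/2b +312.5ms=3/4b
7) 2187.5ms=21/4b +312.5ms=3/4b
Σ=6b of 6 (144bpm 3/8) — PASS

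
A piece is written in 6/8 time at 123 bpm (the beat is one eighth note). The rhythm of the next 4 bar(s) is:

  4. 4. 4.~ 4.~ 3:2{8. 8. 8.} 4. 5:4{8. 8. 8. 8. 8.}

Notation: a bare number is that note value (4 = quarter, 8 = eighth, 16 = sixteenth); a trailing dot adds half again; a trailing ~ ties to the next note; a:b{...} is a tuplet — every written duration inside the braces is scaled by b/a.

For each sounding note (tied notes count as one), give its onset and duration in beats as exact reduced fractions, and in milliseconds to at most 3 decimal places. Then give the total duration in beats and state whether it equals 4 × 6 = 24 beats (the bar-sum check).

1) 0.0ms=0b +1463.415ms=3b
2) 1463.415ms=3b +1463.415ms=3b
3) 2926.829ms=6b +3414.634ms=7b
4) 6341.463ms=13b +487.805ms=1b
5) 6829.268ms=14b +487.805ms=1b
6) 7317.073ms=15b +1463.415ms=3b
7) 8780.488ms=18b +585.366ms=6/5b
8) 9365.854ms=96/5b +585.366ms=6/5b
9) 9951.22ms=102/5b +585.366ms=6/5b
10) 10536.585ms=108/5b +585.366ms=6/5b
11) 11121.951ms=114/5b +585.366ms=6/5b
Σ=24b of 24 (123bpm 6/8) — PASS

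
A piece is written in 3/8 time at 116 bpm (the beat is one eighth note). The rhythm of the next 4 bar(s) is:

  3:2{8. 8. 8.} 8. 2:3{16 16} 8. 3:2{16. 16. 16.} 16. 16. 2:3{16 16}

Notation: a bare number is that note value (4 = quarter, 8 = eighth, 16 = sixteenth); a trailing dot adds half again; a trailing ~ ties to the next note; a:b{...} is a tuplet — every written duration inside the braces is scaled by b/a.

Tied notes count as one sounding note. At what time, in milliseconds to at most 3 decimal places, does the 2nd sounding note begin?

1. 0.0ms @ 0 + 517.241ms (1)
2. 517.241ms @ 1 + 517.241ms (1)
3. 1034.483ms @ 2 + 517.241ms (1)
4. 1551.724ms @ 3 + 775.862ms (3/2)
5. 2327.586ms @ 9/2 + 387.931ms (3/4)
6. 2715.517ms @ 21/4 + 387.931ms (3/4)
7. 3103.448ms @ 6 + 775.862ms (3/2)
8. 3879.31ms @ 15/2 + 258.621ms (1/2)
9. 4137.931ms @ 8 + 258.621ms (1/2)
10. 4396.552ms @ 17/2 + 258.621ms (1/2)
11. 4655.172ms @ 9 + 387.931ms (3/4)
12. 5043.103ms @ 39/4 + 387.931ms (3/4)
13. 5431.034ms @ 21/2 + 387.931ms (3/4)
14. 5818.966ms @ 45/4 + 387.931ms (3/4)

note 2 onset = 1b = 517.241ms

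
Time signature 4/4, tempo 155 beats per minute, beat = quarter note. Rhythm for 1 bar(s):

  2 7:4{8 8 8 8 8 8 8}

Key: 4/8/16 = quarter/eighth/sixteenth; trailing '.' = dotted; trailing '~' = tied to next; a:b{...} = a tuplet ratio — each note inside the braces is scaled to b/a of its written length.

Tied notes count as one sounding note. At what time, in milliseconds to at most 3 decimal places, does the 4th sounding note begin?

note 4 onset = 18/7b = 995.392ms

1. 0.0ms @ 0 + 774.194ms (2)
2. 774.194ms @ 2 + 110.599ms (2/7)
3. 884.793ms @ 16/7 + 110.599ms (2/7)
4. 995.392ms @ 18/7 + 110.599ms (2/7)
5. 1105.991ms @ 20/7 + 110.599ms (2/7)
6. 1216.59ms @ 22/7 + 110.599ms (2/7)
7. 1327.189ms @ 24/7 + 110.599ms (2/7)
8. 1437.788ms @ 26/7 + 110.599ms (2/7)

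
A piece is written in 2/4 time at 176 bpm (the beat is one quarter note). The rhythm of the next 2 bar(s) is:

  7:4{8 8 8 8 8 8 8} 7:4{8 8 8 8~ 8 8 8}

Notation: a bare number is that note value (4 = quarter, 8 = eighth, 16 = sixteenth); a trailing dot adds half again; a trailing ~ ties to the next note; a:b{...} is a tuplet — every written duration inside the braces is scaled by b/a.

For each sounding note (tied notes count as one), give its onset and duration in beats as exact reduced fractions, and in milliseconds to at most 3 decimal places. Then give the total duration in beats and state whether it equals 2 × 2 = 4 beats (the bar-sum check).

1) 0.0ms=0b +97.403ms=2/7b
2) 97.403ms=2/7b +97.403ms=2/7b
3) 194.805ms=4/7b +97.403ms=2/7b
4) 292.208ms=6/7b +97.403ms=2/7b
5) 389.61ms=8/7b +97.403ms=2/7b
6) 487.013ms=10/7b +97.403ms=2/7b
7) 584.416ms=12/7b +97.403ms=2/7b
8) 681.818ms=2b +97.403ms=2/7b
9) 779.221ms=16/7b +97.403ms=2/7b
10) 876.623ms=18/7b +97.403ms=2/7b
11) 974.026ms=20/7b +194.805ms=4/7b
12) 1168.831ms=24/7b +97.403ms=2/7b
13) 1266.234ms=26/7b +97.403ms=2/7b
Σ=4b of 4 (176bpm 2/4) — PASS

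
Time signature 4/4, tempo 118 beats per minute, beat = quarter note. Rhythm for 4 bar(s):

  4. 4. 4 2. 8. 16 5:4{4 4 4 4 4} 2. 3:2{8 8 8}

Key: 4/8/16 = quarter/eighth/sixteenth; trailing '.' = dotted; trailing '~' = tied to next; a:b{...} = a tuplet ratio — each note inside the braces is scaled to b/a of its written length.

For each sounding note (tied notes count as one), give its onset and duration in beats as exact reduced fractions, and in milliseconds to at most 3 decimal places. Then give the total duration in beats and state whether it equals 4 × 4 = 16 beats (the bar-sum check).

1) 0.0ms=0b +762.712ms=3/2b
2) 762.712ms=3/2b +762.712ms=3/2b
3) 1525.424ms=3b +508.475ms=1b
4) 2033.898ms=4b +1525.424ms=3b
5) 3559.322ms=7b +381.356ms=3/4b
6) 3940.678ms=31/4b +127.119ms=1/4b
7) 4067.797ms=8b +406.78ms=4/5b
8) 4474.576ms=44/5b +406.78ms=4/5b
9) 4881.356ms=48/5b +406.78ms=4/5b
10) 5288.136ms=52/5b +406.78ms=4/5b
11) 5694.915ms=56/5b +406.78ms=4/5b
12) 6101.695ms=12b +1525.424ms=3b
13) 7627.119ms=15b +169.492ms=1/3b
14) 7796.61ms=46/3b +169.492ms=1/3b
15) 7966.102ms=47/3b +169.492ms=1/3b
Σ=16b of 16 (118bpm 4/4) — PASS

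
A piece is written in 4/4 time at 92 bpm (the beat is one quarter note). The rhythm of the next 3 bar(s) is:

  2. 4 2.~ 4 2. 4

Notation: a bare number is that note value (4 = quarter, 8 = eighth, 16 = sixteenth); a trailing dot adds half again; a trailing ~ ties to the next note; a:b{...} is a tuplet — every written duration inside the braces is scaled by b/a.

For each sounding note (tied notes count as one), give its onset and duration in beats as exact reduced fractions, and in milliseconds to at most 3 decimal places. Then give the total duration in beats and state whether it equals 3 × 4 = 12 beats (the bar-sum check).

1) 0.0ms=0b +1956.522ms=3b
2) 1956.522ms=3b +652.174ms=1b
3) 2608.696ms=4b +2608.696ms=4b
4) 5217.391ms=8b +1956.522ms=3b
5) 7173.913ms=11b +652.174ms=1b
Σ=12b of 12 (92bpm 4/4) — PASS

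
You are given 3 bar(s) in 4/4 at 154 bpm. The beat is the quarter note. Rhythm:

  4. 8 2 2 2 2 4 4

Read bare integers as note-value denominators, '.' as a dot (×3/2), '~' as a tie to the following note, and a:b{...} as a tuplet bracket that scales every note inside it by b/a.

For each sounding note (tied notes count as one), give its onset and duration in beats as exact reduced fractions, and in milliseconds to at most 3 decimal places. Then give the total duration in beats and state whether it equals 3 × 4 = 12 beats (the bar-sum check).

1) 0.0ms=0b +584.416ms=3/2b
2) 584.416ms=3/2b +194.805ms=1/2b
3) 779.221ms=2b +779.221ms=2b
4) 1558.442ms=4b +779.221ms=2b
5) 2337.662ms=6b +779.221ms=2b
6) 3116.883ms=8b +779.221ms=2b
7) 3896.104ms=10b +389.61ms=1b
8) 4285.714ms=11b +389.61ms=1b
Σ=12b of 12 (154bpm 4/4) — PASS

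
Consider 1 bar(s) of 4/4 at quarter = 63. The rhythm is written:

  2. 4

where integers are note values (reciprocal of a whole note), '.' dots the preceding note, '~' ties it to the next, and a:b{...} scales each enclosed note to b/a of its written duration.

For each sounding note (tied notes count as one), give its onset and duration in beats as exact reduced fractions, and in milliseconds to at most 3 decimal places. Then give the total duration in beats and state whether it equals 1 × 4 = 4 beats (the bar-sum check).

1) 0.0ms=0b +2857.143ms=3b
2) 2857.143ms=3b +952.381ms=1b
Σ=4b of 4 (63bpm 4/4) — PASS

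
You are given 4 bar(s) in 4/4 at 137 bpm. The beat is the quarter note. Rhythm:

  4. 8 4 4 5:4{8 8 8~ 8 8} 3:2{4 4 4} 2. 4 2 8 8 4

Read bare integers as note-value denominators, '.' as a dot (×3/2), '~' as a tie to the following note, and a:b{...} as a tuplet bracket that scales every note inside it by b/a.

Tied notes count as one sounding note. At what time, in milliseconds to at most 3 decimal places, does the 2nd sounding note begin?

1. 0.0ms @ 0 + 656.934ms (3/2)
2. 656.934ms @ 3/2 + 218.978ms (1/2)
3. 875.912ms @ 2 + 437.956ms (1)
4. 1313.869ms @ 3 + 437.956ms (1)
5. 1751.825ms @ 4 + 175.182ms (2/5)
6. 1927.007ms @ 22/5 + 175.182ms (2/5)
7. 2102.19ms @ 24/5 + 350.365ms (4/5)
8. 2452.555ms @ 28/5 + 175.182ms (2/5)
9. 2627.737ms @ 6 + 291.971ms (2/3)
10. 2919.708ms @ 20/3 + 291.971ms (2/3)
11. 3211.679ms @ 22/3 + 291.971ms (2/3)
12. 3503.65ms @ 8 + 1313.869ms (3)
13. 4817.518ms @ 11 + 437.956ms (1)
14. 5255.474ms @ 12 + 875.912ms (2)
15. 6131.387ms @ 14 + 218.978ms (1/2)
16. 6350.365ms @ 29/2 + 218.978ms (1/2)
17. 6569.343ms @ 15 + 437.956ms (1)

note 2 onset = 3/2b = 656.934ms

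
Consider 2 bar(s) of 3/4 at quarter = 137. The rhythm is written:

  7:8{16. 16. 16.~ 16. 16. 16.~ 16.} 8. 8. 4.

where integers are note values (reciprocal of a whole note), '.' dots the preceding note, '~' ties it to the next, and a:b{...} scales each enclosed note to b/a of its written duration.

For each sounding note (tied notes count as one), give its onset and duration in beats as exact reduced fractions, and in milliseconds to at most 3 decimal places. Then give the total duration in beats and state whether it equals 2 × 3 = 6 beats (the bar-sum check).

1) 0.0ms=0b +187.696ms=3/7b
2) 187.696ms=3/7b +187.696ms=3/7b
3) 375.391ms=6/7b +375.391ms=6/7b
4) 750.782ms=12/7b +187.696ms=3/7b
5) 938.478ms=15/7b +375.391ms=6/7b
6) 1313.869ms=3b +328.467ms=3/4b
7) 1642.336ms=15/4b +328.467ms=3/4b
8) 1970.803ms=9/2b +656.934ms=3/2b
Σ=6b of 6 (137bpm 3/4) — PASS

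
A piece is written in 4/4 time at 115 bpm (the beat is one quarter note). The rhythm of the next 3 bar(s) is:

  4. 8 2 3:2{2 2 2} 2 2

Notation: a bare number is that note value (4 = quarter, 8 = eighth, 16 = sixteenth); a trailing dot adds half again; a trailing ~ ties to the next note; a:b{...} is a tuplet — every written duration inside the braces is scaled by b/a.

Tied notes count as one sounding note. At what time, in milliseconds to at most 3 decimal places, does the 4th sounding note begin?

note 4 onset = 4b = 2086.957ms

1. 0.0ms @ 0 + 782.609ms (3/2)
2. 782.609ms @ 3/2 + 260.87ms (1/2)
3. 1043.478ms @ 2 + 1043.478ms (2)
4. 2086.957ms @ 4 + 695.652ms (4/3)
5. 2782.609ms @ 16/3 + 695.652ms (4/3)
6. 3478.261ms @ 20/3 + 695.652ms (4/3)
7. 4173.913ms @ 8 + 1043.478ms (2)
8. 5217.391ms @ 10 + 1043.478ms (2)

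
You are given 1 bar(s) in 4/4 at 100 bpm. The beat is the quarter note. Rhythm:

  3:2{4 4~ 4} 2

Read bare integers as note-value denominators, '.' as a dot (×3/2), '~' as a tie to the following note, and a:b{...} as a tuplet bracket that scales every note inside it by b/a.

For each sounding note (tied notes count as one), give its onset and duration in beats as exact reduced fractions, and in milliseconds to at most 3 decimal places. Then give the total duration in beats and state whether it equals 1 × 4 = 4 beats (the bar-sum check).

1) 0.0ms=0b +400.0ms=2/3b
2) 400.0ms=2/3b +800.0ms=4/3b
3) 1200.0ms=2b +1200.0ms=2b
Σ=4b of 4 (100bpm 4/4) — PASS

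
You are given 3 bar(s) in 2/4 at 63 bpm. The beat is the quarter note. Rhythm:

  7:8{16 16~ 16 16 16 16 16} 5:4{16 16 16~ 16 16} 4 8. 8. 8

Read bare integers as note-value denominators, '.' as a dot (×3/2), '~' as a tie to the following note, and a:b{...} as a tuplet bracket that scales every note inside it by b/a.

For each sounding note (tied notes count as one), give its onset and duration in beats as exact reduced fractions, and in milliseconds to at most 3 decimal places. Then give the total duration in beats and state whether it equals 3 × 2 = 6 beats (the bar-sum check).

1) 0.0ms=0b +272.109ms=2/7b
2) 272.109ms=2/7b +544.218ms=4/7b
3) 816.327ms=6/7b +272.109ms=2/7b
4) 1088.435ms=8/7b +272.109ms=2/7b
5) 1360.544ms=10/7b +272.109ms=2/7b
6) 1632.653ms=12/7b +272.109ms=2/7b
7) 1904.762ms=2b +190.476ms=1/5b
8) 2095.238ms=11/5b +190.476ms=1/5b
9) 2285.714ms=12/5b +380.952ms=2/5b
10) 2666.667ms=14/5b +190.476ms=1/5b
11) 2857.143ms=3b +952.381ms=1b
12) 3809.524ms=4b +714.286ms=3/4b
13) 4523.81ms=19/4b +714.286ms=3/4b
14) 5238.095ms=11/2b +476.19ms=1/2b
Σ=6b of 6 (63bpm 2/4) — PASS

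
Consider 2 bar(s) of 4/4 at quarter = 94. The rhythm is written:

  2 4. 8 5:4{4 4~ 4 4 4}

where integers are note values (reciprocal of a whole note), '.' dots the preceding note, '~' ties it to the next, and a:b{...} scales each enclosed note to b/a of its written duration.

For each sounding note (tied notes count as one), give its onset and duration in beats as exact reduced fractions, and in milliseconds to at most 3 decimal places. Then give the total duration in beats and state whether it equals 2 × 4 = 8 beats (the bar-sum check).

1) 0.0ms=0b +1276.596ms=2b
2) 1276.596ms=2b +957.447ms=3/2b
3) 2234.043ms=7/2b +319.149ms=1/2b
4) 2553.191ms=4b +510.638ms=4/5b
5) 3063.83ms=24/5b +1021.277ms=8/5b
6) 4085.106ms=32/5b +510.638ms=4/5b
7) 4595.745ms=36/5b +510.638ms=4/5b
Σ=8b of 8 (94bpm 4/4) — PASS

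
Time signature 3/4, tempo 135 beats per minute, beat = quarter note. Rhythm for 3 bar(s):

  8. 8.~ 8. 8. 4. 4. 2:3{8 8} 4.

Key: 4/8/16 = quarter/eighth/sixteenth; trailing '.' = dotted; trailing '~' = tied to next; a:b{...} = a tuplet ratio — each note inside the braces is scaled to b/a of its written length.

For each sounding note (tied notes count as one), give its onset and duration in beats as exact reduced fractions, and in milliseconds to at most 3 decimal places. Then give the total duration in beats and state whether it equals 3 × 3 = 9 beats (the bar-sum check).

1) 0.0ms=0b +333.333ms=3/4b
2) 333.333ms=3/4b +666.667ms=3/2b
3) 1000.0ms=9/4b +333.333ms=3/4b
4) 1333.333ms=3b +666.667ms=3/2b
5) 2000.0ms=9/2b +666.667ms=3/2b
6) 2666.667ms=6b +333.333ms=3/4b
7) 3000.0ms=27/4b +333.333ms=3/4b
8) 3333.333ms=15/2b +666.667ms=3/2b
Σ=9b of 9 (135bpm 3/4) — PASS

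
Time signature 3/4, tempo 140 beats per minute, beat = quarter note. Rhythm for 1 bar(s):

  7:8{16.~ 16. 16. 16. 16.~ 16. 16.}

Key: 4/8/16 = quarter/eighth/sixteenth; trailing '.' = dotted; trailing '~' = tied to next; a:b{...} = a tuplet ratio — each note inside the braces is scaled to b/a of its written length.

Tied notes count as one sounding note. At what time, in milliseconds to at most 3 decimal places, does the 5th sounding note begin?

note 5 onset = 18/7b = 1102.041ms

1. 0.0ms @ 0 + 367.347ms (6/7)
2. 367.347ms @ 6/7 + 183.673ms (3/7)
3. 551.02ms @ 9/7 + 183.673ms (3/7)
4. 734.694ms @ 12/7 + 367.347ms (6/7)
5. 1102.041ms @ 18/7 + 183.673ms (3/7)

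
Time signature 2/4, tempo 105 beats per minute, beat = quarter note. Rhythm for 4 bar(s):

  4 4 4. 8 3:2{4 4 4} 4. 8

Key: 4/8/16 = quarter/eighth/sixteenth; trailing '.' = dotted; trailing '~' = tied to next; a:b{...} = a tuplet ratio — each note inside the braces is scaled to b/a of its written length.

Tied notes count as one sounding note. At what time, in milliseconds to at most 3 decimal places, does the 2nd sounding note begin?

1. 0.0ms @ 0 + 571.429ms (1)
2. 571.429ms @ 1 + 571.429ms (1)
3. 1142.857ms @ 2 + 857.143ms (3/2)
4. 2000.0ms @ 7/2 + 285.714ms (1/2)
5. 2285.714ms @ 4 + 380.952ms (2/3)
6. 2666.667ms @ 14/3 + 380.952ms (2/3)
7. 3047.619ms @ 16/3 + 380.952ms (2/3)
8. 3428.571ms @ 6 + 857.143ms (3/2)
9. 4285.714ms @ 15/2 + 285.714ms (1/2)

note 2 onset = 1b = 571.429ms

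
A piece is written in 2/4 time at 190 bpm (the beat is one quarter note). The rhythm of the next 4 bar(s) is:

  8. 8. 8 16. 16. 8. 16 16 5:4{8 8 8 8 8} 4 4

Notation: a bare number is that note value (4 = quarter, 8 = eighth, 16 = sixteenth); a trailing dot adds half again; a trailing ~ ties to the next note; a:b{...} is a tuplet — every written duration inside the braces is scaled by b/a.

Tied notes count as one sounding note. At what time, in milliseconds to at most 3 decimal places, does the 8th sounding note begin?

1. 0.0ms @ 0 + 236.842ms (3/4)
2. 236.842ms @ 3/4 + 236.842ms (3/4)
3. 473.684ms @ 3/2 + 157.895ms (1/2)
4. 631.579ms @ 2 + 118.421ms (3/8)
5. 750.0ms @ 19/8 + 118.421ms (3/8)
6. 868.421ms @ 11/4 + 236.842ms (3/4)
7. 1105.263ms @ 7/2 + 78.947ms (1/4)
8. 1184.211ms @ 15/4 + 78.947ms (1/4)
9. 1263.158ms @ 4 + 126.316ms (2/5)
10. 1389.474ms @ 22/5 + 126.316ms (2/5)
11. 1515.789ms @ 24/5 + 126.316ms (2/5)
12. 1642.105ms @ 26/5 + 126.316ms (2/5)
13. 1768.421ms @ 28/5 + 126.316ms (2/5)
14. 1894.737ms @ 6 + 315.789ms (1)
15. 2210.526ms @ 7 + 315.789ms (1)

note 8 onset = 15/4b = 1184.211ms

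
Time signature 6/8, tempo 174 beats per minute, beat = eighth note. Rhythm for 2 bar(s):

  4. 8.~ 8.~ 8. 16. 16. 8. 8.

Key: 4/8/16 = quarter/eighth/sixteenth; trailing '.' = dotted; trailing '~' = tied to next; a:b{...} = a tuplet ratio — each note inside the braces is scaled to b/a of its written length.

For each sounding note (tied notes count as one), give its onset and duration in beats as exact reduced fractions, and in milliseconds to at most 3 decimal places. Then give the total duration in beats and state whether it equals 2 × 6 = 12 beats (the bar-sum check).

1) 0.0ms=0b +1034.483ms=3b
2) 1034.483ms=3b +1551.724ms=9/2b
3) 2586.207ms=15/2b +258.621ms=3/4b
4) 2844.828ms=33/4b +258.621ms=3/4b
5) 3103.448ms=9b +517.241ms=3/2b
6) 3620.69ms=21/2b +517.241ms=3/2b
Σ=12b of 12 (174bpm 6/8) — PASS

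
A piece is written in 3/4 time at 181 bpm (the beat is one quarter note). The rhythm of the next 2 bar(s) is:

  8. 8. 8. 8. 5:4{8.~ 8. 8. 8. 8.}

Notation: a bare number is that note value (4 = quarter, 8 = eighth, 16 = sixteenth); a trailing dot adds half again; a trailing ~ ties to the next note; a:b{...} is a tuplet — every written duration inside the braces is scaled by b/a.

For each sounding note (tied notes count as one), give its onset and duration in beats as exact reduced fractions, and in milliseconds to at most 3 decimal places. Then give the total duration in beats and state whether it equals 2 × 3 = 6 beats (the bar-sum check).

1) 0.0ms=0b +248.619ms=3/4b
2) 248.619ms=3/4b +248.619ms=3/4b
3) 497.238ms=3/2b +248.619ms=3/4b
4) 745.856ms=9/4b +248.619ms=3/4b
5) 994.475ms=3b +397.79ms=6/5b
6) 1392.265ms=21/5b +198.895ms=3/5b
7) 1591.16ms=24/5b +198.895ms=3/5b
8) 1790.055ms=27/5b +198.895ms=3/5b
Σ=6b of 6 (181bpm 3/4) — PASS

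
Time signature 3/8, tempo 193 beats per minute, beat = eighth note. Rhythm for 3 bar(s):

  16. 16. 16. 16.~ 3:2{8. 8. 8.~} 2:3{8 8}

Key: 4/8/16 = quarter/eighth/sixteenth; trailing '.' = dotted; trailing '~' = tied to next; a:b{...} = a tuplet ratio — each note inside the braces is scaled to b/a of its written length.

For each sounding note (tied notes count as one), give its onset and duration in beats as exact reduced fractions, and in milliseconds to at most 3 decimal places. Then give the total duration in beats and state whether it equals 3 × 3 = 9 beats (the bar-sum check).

1) 0.0ms=0b +233.161ms=3/4b
2) 233.161ms=3/4b +233.161ms=3/4b
3) 466.321ms=3/2b +233.161ms=3/4b
4) 699.482ms=9/4b +544.041ms=7/4b
5) 1243.523ms=4b +310.881ms=1b
6) 1554.404ms=5b +777.202ms=5/2b
7) 2331.606ms=15/2b +466.321ms=3/2b
Σ=9b of 9 (193bpm 3/8) — PASS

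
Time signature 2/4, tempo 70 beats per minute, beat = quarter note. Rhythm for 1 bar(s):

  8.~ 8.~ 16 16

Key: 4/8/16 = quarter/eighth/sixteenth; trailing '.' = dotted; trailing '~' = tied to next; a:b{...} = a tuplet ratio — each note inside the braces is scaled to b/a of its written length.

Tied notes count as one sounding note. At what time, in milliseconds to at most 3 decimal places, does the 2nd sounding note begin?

note 2 onset = 7/4b = 1500.0ms

1. 0.0ms @ 0 + 1500.0ms (7/4)
2. 1500.0ms @ 7/4 + 214.286ms (1/4)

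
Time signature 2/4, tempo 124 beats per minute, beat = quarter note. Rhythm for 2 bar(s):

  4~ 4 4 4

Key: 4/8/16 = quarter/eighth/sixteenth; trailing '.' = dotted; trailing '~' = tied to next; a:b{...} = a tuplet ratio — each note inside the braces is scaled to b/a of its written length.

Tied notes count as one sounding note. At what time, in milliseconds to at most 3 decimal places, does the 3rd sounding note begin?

note 3 onset = 3b = 1451.613ms

1. 0.0ms @ 0 + 967.742ms (2)
2. 967.742ms @ 2 + 483.871ms (1)
3. 1451.613ms @ 3 + 483.871ms (1)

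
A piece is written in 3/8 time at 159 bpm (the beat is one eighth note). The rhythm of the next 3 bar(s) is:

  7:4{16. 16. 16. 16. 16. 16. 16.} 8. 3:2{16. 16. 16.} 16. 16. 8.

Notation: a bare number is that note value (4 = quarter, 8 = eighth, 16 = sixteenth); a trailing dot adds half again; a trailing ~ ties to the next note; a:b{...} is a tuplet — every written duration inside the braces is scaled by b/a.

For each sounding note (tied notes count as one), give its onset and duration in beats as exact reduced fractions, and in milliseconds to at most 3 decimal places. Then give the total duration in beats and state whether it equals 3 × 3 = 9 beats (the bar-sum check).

1) 0.0ms=0b +161.725ms=3/7b
2) 161.725ms=3/7b +161.725ms=3/7b
3) 323.45ms=6/7b +161.725ms=3/7b
4) 485.175ms=9/7b +161.725ms=3/7b
5) 646.9ms=12/7b +161.725ms=3/7b
6) 808.625ms=15/7b +161.725ms=3/7b
7) 970.35ms=18/7b +161.725ms=3/7b
8) 1132.075ms=3b +566.038ms=3/2b
9) 1698.113ms=9/2b +188.679ms=1/2b
10) 1886.792ms=5b +188.679ms=1/2b
11) 2075.472ms=11/2b +188.679ms=1/2b
12) 2264.151ms=6b +283.019ms=3/4b
13) 2547.17ms=27/4b +283.019ms=3/4b
14) 2830.189ms=15/2b +566.038ms=3/2b
Σ=9b of 9 (159bpm 3/8) — PASS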